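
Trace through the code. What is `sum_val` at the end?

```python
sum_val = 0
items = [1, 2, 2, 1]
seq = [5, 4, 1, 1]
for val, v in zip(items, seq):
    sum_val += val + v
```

Let's trace through this code step by step.

Initialize: sum_val = 0
Initialize: items = [1, 2, 2, 1]
Initialize: seq = [5, 4, 1, 1]
Entering loop: for val, v in zip(items, seq):

After execution: sum_val = 17
17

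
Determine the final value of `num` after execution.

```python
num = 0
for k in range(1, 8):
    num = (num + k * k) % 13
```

Let's trace through this code step by step.

Initialize: num = 0
Entering loop: for k in range(1, 8):

After execution: num = 10
10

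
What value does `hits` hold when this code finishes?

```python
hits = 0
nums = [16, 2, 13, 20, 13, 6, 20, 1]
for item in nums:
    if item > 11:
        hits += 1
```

Let's trace through this code step by step.

Initialize: hits = 0
Initialize: nums = [16, 2, 13, 20, 13, 6, 20, 1]
Entering loop: for item in nums:

After execution: hits = 5
5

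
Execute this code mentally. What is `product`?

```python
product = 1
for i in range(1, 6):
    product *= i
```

Let's trace through this code step by step.

Initialize: product = 1
Entering loop: for i in range(1, 6):

After execution: product = 120
120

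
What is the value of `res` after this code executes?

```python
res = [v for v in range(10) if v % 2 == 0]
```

Let's trace through this code step by step.

Initialize: res = [v for v in range(10) if v % 2 == 0]

After execution: res = [0, 2, 4, 6, 8]
[0, 2, 4, 6, 8]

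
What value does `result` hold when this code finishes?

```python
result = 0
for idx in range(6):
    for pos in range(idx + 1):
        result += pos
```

Let's trace through this code step by step.

Initialize: result = 0
Entering loop: for idx in range(6):

After execution: result = 35
35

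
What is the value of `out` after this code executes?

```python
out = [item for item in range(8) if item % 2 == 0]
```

Let's trace through this code step by step.

Initialize: out = [item for item in range(8) if item % 2 == 0]

After execution: out = [0, 2, 4, 6]
[0, 2, 4, 6]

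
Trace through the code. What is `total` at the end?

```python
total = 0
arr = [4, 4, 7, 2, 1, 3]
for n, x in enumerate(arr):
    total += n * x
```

Let's trace through this code step by step.

Initialize: total = 0
Initialize: arr = [4, 4, 7, 2, 1, 3]
Entering loop: for n, x in enumerate(arr):

After execution: total = 43
43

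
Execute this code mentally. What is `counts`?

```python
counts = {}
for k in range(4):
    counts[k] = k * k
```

Let's trace through this code step by step.

Initialize: counts = {}
Entering loop: for k in range(4):

After execution: counts = {0: 0, 1: 1, 2: 4, 3: 9}
{0: 0, 1: 1, 2: 4, 3: 9}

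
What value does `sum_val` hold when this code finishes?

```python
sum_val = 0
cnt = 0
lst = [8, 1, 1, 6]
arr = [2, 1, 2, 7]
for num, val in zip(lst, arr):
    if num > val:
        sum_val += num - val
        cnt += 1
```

Let's trace through this code step by step.

Initialize: sum_val = 0
Initialize: cnt = 0
Initialize: lst = [8, 1, 1, 6]
Initialize: arr = [2, 1, 2, 7]
Entering loop: for num, val in zip(lst, arr):

After execution: sum_val = 6
6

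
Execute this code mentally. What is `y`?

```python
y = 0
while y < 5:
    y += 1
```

Let's trace through this code step by step.

Initialize: y = 0
Entering loop: while y < 5:

After execution: y = 5
5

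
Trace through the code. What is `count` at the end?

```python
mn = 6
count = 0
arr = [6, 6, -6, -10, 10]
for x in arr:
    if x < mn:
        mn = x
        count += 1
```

Let's trace through this code step by step.

Initialize: mn = 6
Initialize: count = 0
Initialize: arr = [6, 6, -6, -10, 10]
Entering loop: for x in arr:

After execution: count = 2
2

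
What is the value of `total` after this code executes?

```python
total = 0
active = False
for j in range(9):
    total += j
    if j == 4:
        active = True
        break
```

Let's trace through this code step by step.

Initialize: total = 0
Initialize: active = False
Entering loop: for j in range(9):

After execution: total = 10
10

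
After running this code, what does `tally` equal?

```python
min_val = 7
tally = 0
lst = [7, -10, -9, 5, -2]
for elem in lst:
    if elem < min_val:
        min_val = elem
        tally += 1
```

Let's trace through this code step by step.

Initialize: min_val = 7
Initialize: tally = 0
Initialize: lst = [7, -10, -9, 5, -2]
Entering loop: for elem in lst:

After execution: tally = 1
1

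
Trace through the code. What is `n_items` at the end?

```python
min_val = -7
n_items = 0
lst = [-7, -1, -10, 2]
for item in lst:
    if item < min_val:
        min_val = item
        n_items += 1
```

Let's trace through this code step by step.

Initialize: min_val = -7
Initialize: n_items = 0
Initialize: lst = [-7, -1, -10, 2]
Entering loop: for item in lst:

After execution: n_items = 1
1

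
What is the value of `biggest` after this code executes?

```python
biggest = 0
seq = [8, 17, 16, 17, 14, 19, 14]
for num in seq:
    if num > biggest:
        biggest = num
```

Let's trace through this code step by step.

Initialize: biggest = 0
Initialize: seq = [8, 17, 16, 17, 14, 19, 14]
Entering loop: for num in seq:

After execution: biggest = 19
19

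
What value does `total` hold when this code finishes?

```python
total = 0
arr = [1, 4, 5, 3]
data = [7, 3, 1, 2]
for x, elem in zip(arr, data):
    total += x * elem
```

Let's trace through this code step by step.

Initialize: total = 0
Initialize: arr = [1, 4, 5, 3]
Initialize: data = [7, 3, 1, 2]
Entering loop: for x, elem in zip(arr, data):

After execution: total = 30
30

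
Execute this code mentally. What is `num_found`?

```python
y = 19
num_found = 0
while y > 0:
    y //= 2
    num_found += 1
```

Let's trace through this code step by step.

Initialize: y = 19
Initialize: num_found = 0
Entering loop: while y > 0:

After execution: num_found = 5
5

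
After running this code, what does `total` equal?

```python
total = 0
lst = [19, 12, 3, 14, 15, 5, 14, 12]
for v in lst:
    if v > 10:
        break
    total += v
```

Let's trace through this code step by step.

Initialize: total = 0
Initialize: lst = [19, 12, 3, 14, 15, 5, 14, 12]
Entering loop: for v in lst:

After execution: total = 0
0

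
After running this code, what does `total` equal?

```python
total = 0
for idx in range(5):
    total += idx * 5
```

Let's trace through this code step by step.

Initialize: total = 0
Entering loop: for idx in range(5):

After execution: total = 50
50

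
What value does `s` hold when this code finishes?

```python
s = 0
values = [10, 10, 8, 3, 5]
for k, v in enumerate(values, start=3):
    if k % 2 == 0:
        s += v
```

Let's trace through this code step by step.

Initialize: s = 0
Initialize: values = [10, 10, 8, 3, 5]
Entering loop: for k, v in enumerate(values, start=3):

After execution: s = 13
13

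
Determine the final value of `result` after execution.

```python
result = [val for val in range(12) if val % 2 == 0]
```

Let's trace through this code step by step.

Initialize: result = [val for val in range(12) if val % 2 == 0]

After execution: result = [0, 2, 4, 6, 8, 10]
[0, 2, 4, 6, 8, 10]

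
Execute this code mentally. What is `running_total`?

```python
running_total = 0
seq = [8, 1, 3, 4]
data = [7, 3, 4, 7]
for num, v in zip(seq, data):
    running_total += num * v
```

Let's trace through this code step by step.

Initialize: running_total = 0
Initialize: seq = [8, 1, 3, 4]
Initialize: data = [7, 3, 4, 7]
Entering loop: for num, v in zip(seq, data):

After execution: running_total = 99
99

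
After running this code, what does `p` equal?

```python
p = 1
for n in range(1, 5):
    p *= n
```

Let's trace through this code step by step.

Initialize: p = 1
Entering loop: for n in range(1, 5):

After execution: p = 24
24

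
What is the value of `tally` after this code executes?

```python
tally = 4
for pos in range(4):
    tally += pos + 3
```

Let's trace through this code step by step.

Initialize: tally = 4
Entering loop: for pos in range(4):

After execution: tally = 22
22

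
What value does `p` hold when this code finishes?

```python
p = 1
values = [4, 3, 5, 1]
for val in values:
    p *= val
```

Let's trace through this code step by step.

Initialize: p = 1
Initialize: values = [4, 3, 5, 1]
Entering loop: for val in values:

After execution: p = 60
60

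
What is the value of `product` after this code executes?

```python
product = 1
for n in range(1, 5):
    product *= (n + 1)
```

Let's trace through this code step by step.

Initialize: product = 1
Entering loop: for n in range(1, 5):

After execution: product = 120
120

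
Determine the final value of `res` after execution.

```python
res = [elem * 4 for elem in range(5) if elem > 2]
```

Let's trace through this code step by step.

Initialize: res = [elem * 4 for elem in range(5) if elem > 2]

After execution: res = [12, 16]
[12, 16]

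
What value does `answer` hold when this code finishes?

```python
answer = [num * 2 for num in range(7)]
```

Let's trace through this code step by step.

Initialize: answer = [num * 2 for num in range(7)]

After execution: answer = [0, 2, 4, 6, 8, 10, 12]
[0, 2, 4, 6, 8, 10, 12]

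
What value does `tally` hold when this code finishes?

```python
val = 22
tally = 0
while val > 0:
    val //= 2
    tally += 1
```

Let's trace through this code step by step.

Initialize: val = 22
Initialize: tally = 0
Entering loop: while val > 0:

After execution: tally = 5
5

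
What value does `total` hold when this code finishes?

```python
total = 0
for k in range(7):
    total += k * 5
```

Let's trace through this code step by step.

Initialize: total = 0
Entering loop: for k in range(7):

After execution: total = 105
105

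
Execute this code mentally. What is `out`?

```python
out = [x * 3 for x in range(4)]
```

Let's trace through this code step by step.

Initialize: out = [x * 3 for x in range(4)]

After execution: out = [0, 3, 6, 9]
[0, 3, 6, 9]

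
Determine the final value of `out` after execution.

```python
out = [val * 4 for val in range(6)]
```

Let's trace through this code step by step.

Initialize: out = [val * 4 for val in range(6)]

After execution: out = [0, 4, 8, 12, 16, 20]
[0, 4, 8, 12, 16, 20]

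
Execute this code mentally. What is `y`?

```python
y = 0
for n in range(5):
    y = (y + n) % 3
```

Let's trace through this code step by step.

Initialize: y = 0
Entering loop: for n in range(5):

After execution: y = 1
1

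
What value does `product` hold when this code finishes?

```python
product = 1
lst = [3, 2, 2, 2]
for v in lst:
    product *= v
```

Let's trace through this code step by step.

Initialize: product = 1
Initialize: lst = [3, 2, 2, 2]
Entering loop: for v in lst:

After execution: product = 24
24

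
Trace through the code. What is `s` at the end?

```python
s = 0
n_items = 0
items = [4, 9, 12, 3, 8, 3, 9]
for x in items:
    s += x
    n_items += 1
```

Let's trace through this code step by step.

Initialize: s = 0
Initialize: n_items = 0
Initialize: items = [4, 9, 12, 3, 8, 3, 9]
Entering loop: for x in items:

After execution: s = 48
48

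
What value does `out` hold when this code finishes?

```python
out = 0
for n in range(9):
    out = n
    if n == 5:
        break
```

Let's trace through this code step by step.

Initialize: out = 0
Entering loop: for n in range(9):

After execution: out = 5
5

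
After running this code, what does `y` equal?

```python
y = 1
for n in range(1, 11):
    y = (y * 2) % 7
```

Let's trace through this code step by step.

Initialize: y = 1
Entering loop: for n in range(1, 11):

After execution: y = 2
2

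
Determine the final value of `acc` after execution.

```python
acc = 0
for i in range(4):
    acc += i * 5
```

Let's trace through this code step by step.

Initialize: acc = 0
Entering loop: for i in range(4):

After execution: acc = 30
30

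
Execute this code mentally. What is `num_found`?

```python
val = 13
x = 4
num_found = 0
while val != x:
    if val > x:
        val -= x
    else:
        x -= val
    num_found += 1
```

Let's trace through this code step by step.

Initialize: val = 13
Initialize: x = 4
Initialize: num_found = 0
Entering loop: while val != x:

After execution: num_found = 6
6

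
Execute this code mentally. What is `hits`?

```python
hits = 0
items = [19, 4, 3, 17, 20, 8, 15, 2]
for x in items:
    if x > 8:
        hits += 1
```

Let's trace through this code step by step.

Initialize: hits = 0
Initialize: items = [19, 4, 3, 17, 20, 8, 15, 2]
Entering loop: for x in items:

After execution: hits = 4
4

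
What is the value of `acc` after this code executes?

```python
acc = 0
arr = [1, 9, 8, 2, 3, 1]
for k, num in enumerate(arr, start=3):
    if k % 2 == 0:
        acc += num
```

Let's trace through this code step by step.

Initialize: acc = 0
Initialize: arr = [1, 9, 8, 2, 3, 1]
Entering loop: for k, num in enumerate(arr, start=3):

After execution: acc = 12
12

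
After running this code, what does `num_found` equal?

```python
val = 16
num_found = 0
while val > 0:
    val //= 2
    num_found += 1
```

Let's trace through this code step by step.

Initialize: val = 16
Initialize: num_found = 0
Entering loop: while val > 0:

After execution: num_found = 5
5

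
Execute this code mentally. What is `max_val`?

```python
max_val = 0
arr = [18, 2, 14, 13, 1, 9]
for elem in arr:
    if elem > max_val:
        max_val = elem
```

Let's trace through this code step by step.

Initialize: max_val = 0
Initialize: arr = [18, 2, 14, 13, 1, 9]
Entering loop: for elem in arr:

After execution: max_val = 18
18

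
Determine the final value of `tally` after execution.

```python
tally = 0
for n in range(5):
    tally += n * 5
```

Let's trace through this code step by step.

Initialize: tally = 0
Entering loop: for n in range(5):

After execution: tally = 50
50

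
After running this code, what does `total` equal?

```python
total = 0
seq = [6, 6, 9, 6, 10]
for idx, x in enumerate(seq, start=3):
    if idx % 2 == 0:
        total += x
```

Let's trace through this code step by step.

Initialize: total = 0
Initialize: seq = [6, 6, 9, 6, 10]
Entering loop: for idx, x in enumerate(seq, start=3):

After execution: total = 12
12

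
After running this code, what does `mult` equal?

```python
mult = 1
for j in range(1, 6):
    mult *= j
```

Let's trace through this code step by step.

Initialize: mult = 1
Entering loop: for j in range(1, 6):

After execution: mult = 120
120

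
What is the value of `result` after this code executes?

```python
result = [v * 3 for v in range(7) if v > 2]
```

Let's trace through this code step by step.

Initialize: result = [v * 3 for v in range(7) if v > 2]

After execution: result = [9, 12, 15, 18]
[9, 12, 15, 18]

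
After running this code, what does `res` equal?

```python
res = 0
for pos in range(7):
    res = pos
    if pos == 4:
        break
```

Let's trace through this code step by step.

Initialize: res = 0
Entering loop: for pos in range(7):

After execution: res = 4
4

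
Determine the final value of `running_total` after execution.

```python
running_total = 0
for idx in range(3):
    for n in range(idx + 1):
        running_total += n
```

Let's trace through this code step by step.

Initialize: running_total = 0
Entering loop: for idx in range(3):

After execution: running_total = 4
4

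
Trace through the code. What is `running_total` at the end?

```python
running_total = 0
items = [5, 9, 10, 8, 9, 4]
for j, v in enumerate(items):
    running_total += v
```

Let's trace through this code step by step.

Initialize: running_total = 0
Initialize: items = [5, 9, 10, 8, 9, 4]
Entering loop: for j, v in enumerate(items):

After execution: running_total = 45
45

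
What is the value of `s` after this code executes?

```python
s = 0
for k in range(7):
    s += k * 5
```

Let's trace through this code step by step.

Initialize: s = 0
Entering loop: for k in range(7):

After execution: s = 105
105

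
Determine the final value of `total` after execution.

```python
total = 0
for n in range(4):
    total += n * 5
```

Let's trace through this code step by step.

Initialize: total = 0
Entering loop: for n in range(4):

After execution: total = 30
30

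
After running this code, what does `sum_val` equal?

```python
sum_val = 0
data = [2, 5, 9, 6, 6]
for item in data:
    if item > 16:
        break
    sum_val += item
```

Let's trace through this code step by step.

Initialize: sum_val = 0
Initialize: data = [2, 5, 9, 6, 6]
Entering loop: for item in data:

After execution: sum_val = 28
28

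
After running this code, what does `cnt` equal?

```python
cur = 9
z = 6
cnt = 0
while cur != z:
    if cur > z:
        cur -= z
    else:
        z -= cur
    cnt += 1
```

Let's trace through this code step by step.

Initialize: cur = 9
Initialize: z = 6
Initialize: cnt = 0
Entering loop: while cur != z:

After execution: cnt = 2
2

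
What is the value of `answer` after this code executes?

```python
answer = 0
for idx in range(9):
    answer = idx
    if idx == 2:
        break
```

Let's trace through this code step by step.

Initialize: answer = 0
Entering loop: for idx in range(9):

After execution: answer = 2
2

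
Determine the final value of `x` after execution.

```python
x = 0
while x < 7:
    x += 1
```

Let's trace through this code step by step.

Initialize: x = 0
Entering loop: while x < 7:

After execution: x = 7
7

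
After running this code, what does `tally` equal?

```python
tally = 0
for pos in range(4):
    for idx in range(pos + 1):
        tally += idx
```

Let's trace through this code step by step.

Initialize: tally = 0
Entering loop: for pos in range(4):

After execution: tally = 10
10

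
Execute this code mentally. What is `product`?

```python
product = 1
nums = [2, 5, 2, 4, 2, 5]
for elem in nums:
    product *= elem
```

Let's trace through this code step by step.

Initialize: product = 1
Initialize: nums = [2, 5, 2, 4, 2, 5]
Entering loop: for elem in nums:

After execution: product = 800
800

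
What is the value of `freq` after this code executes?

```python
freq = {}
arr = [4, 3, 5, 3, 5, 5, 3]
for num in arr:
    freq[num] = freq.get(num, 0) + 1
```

Let's trace through this code step by step.

Initialize: freq = {}
Initialize: arr = [4, 3, 5, 3, 5, 5, 3]
Entering loop: for num in arr:

After execution: freq = {4: 1, 3: 3, 5: 3}
{4: 1, 3: 3, 5: 3}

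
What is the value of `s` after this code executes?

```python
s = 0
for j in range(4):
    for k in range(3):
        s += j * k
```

Let's trace through this code step by step.

Initialize: s = 0
Entering loop: for j in range(4):

After execution: s = 18
18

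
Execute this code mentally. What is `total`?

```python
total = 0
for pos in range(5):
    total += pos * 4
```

Let's trace through this code step by step.

Initialize: total = 0
Entering loop: for pos in range(5):

After execution: total = 40
40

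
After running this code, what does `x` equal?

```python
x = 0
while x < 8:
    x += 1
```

Let's trace through this code step by step.

Initialize: x = 0
Entering loop: while x < 8:

After execution: x = 8
8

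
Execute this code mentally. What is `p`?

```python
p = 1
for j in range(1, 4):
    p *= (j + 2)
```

Let's trace through this code step by step.

Initialize: p = 1
Entering loop: for j in range(1, 4):

After execution: p = 60
60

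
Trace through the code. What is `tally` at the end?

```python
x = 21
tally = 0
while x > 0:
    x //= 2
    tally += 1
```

Let's trace through this code step by step.

Initialize: x = 21
Initialize: tally = 0
Entering loop: while x > 0:

After execution: tally = 5
5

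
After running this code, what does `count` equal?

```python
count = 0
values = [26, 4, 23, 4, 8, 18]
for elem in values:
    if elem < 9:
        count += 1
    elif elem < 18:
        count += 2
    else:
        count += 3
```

Let's trace through this code step by step.

Initialize: count = 0
Initialize: values = [26, 4, 23, 4, 8, 18]
Entering loop: for elem in values:

After execution: count = 12
12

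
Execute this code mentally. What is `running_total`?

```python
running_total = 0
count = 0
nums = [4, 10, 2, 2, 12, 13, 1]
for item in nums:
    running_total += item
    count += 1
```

Let's trace through this code step by step.

Initialize: running_total = 0
Initialize: count = 0
Initialize: nums = [4, 10, 2, 2, 12, 13, 1]
Entering loop: for item in nums:

After execution: running_total = 44
44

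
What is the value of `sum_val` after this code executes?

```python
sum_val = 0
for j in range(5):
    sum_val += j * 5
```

Let's trace through this code step by step.

Initialize: sum_val = 0
Entering loop: for j in range(5):

After execution: sum_val = 50
50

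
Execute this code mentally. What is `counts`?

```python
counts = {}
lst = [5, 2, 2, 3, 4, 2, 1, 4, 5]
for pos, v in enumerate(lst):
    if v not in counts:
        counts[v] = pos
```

Let's trace through this code step by step.

Initialize: counts = {}
Initialize: lst = [5, 2, 2, 3, 4, 2, 1, 4, 5]
Entering loop: for pos, v in enumerate(lst):

After execution: counts = {5: 0, 2: 1, 3: 3, 4: 4, 1: 6}
{5: 0, 2: 1, 3: 3, 4: 4, 1: 6}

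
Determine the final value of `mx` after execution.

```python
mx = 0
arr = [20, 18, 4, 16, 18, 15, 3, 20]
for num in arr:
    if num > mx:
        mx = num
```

Let's trace through this code step by step.

Initialize: mx = 0
Initialize: arr = [20, 18, 4, 16, 18, 15, 3, 20]
Entering loop: for num in arr:

After execution: mx = 20
20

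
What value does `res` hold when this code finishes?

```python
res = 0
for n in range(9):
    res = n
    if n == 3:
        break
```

Let's trace through this code step by step.

Initialize: res = 0
Entering loop: for n in range(9):

After execution: res = 3
3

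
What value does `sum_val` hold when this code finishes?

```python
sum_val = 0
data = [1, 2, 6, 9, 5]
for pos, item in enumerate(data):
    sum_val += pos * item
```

Let's trace through this code step by step.

Initialize: sum_val = 0
Initialize: data = [1, 2, 6, 9, 5]
Entering loop: for pos, item in enumerate(data):

After execution: sum_val = 61
61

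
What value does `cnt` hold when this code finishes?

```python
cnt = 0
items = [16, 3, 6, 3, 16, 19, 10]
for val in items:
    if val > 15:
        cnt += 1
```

Let's trace through this code step by step.

Initialize: cnt = 0
Initialize: items = [16, 3, 6, 3, 16, 19, 10]
Entering loop: for val in items:

After execution: cnt = 3
3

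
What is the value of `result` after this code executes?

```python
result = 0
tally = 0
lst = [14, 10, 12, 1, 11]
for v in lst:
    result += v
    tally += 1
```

Let's trace through this code step by step.

Initialize: result = 0
Initialize: tally = 0
Initialize: lst = [14, 10, 12, 1, 11]
Entering loop: for v in lst:

After execution: result = 48
48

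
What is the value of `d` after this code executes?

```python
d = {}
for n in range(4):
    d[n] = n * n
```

Let's trace through this code step by step.

Initialize: d = {}
Entering loop: for n in range(4):

After execution: d = {0: 0, 1: 1, 2: 4, 3: 9}
{0: 0, 1: 1, 2: 4, 3: 9}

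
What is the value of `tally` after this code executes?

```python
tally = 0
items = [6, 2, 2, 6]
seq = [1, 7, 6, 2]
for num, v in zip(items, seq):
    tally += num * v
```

Let's trace through this code step by step.

Initialize: tally = 0
Initialize: items = [6, 2, 2, 6]
Initialize: seq = [1, 7, 6, 2]
Entering loop: for num, v in zip(items, seq):

After execution: tally = 44
44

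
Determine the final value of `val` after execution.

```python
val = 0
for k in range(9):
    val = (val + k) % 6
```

Let's trace through this code step by step.

Initialize: val = 0
Entering loop: for k in range(9):

After execution: val = 0
0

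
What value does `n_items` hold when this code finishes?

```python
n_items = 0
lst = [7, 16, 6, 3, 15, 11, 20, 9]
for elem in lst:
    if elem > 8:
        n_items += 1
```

Let's trace through this code step by step.

Initialize: n_items = 0
Initialize: lst = [7, 16, 6, 3, 15, 11, 20, 9]
Entering loop: for elem in lst:

After execution: n_items = 5
5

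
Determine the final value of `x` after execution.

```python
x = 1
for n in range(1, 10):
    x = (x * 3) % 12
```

Let's trace through this code step by step.

Initialize: x = 1
Entering loop: for n in range(1, 10):

After execution: x = 3
3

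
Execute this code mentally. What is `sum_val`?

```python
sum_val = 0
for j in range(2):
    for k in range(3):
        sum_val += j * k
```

Let's trace through this code step by step.

Initialize: sum_val = 0
Entering loop: for j in range(2):

After execution: sum_val = 3
3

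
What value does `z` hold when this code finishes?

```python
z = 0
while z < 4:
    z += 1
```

Let's trace through this code step by step.

Initialize: z = 0
Entering loop: while z < 4:

After execution: z = 4
4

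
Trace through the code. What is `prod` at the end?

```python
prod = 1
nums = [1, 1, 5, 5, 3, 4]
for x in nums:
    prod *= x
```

Let's trace through this code step by step.

Initialize: prod = 1
Initialize: nums = [1, 1, 5, 5, 3, 4]
Entering loop: for x in nums:

After execution: prod = 300
300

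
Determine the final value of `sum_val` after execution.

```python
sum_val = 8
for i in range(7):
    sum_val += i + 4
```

Let's trace through this code step by step.

Initialize: sum_val = 8
Entering loop: for i in range(7):

After execution: sum_val = 57
57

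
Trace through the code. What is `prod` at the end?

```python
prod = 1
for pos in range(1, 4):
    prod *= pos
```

Let's trace through this code step by step.

Initialize: prod = 1
Entering loop: for pos in range(1, 4):

After execution: prod = 6
6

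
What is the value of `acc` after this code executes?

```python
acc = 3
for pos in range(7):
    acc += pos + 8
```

Let's trace through this code step by step.

Initialize: acc = 3
Entering loop: for pos in range(7):

After execution: acc = 80
80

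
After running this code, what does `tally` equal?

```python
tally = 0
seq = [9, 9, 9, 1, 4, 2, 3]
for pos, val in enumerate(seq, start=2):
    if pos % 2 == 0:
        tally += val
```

Let's trace through this code step by step.

Initialize: tally = 0
Initialize: seq = [9, 9, 9, 1, 4, 2, 3]
Entering loop: for pos, val in enumerate(seq, start=2):

After execution: tally = 25
25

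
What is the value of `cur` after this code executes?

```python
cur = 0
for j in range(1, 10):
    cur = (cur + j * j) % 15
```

Let's trace through this code step by step.

Initialize: cur = 0
Entering loop: for j in range(1, 10):

After execution: cur = 0
0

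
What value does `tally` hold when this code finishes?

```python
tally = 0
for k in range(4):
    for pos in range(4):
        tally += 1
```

Let's trace through this code step by step.

Initialize: tally = 0
Entering loop: for k in range(4):

After execution: tally = 16
16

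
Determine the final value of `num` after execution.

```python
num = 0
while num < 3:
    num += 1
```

Let's trace through this code step by step.

Initialize: num = 0
Entering loop: while num < 3:

After execution: num = 3
3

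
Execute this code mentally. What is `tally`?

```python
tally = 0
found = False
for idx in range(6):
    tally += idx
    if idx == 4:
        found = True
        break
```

Let's trace through this code step by step.

Initialize: tally = 0
Initialize: found = False
Entering loop: for idx in range(6):

After execution: tally = 10
10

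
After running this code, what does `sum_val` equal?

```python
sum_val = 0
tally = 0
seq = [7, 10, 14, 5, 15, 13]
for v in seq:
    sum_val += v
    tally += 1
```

Let's trace through this code step by step.

Initialize: sum_val = 0
Initialize: tally = 0
Initialize: seq = [7, 10, 14, 5, 15, 13]
Entering loop: for v in seq:

After execution: sum_val = 64
64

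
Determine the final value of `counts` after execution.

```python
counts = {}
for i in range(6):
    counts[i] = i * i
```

Let's trace through this code step by step.

Initialize: counts = {}
Entering loop: for i in range(6):

After execution: counts = {0: 0, 1: 1, 2: 4, 3: 9, 4: 16, 5: 25}
{0: 0, 1: 1, 2: 4, 3: 9, 4: 16, 5: 25}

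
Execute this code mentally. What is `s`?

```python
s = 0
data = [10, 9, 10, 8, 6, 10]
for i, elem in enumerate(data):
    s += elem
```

Let's trace through this code step by step.

Initialize: s = 0
Initialize: data = [10, 9, 10, 8, 6, 10]
Entering loop: for i, elem in enumerate(data):

After execution: s = 53
53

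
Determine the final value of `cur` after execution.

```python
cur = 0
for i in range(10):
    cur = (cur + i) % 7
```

Let's trace through this code step by step.

Initialize: cur = 0
Entering loop: for i in range(10):

After execution: cur = 3
3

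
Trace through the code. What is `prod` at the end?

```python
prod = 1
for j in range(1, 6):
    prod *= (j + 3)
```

Let's trace through this code step by step.

Initialize: prod = 1
Entering loop: for j in range(1, 6):

After execution: prod = 6720
6720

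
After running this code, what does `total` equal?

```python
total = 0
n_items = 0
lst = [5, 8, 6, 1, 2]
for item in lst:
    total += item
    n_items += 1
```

Let's trace through this code step by step.

Initialize: total = 0
Initialize: n_items = 0
Initialize: lst = [5, 8, 6, 1, 2]
Entering loop: for item in lst:

After execution: total = 22
22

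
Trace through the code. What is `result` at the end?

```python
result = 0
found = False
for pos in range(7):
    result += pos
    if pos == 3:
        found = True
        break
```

Let's trace through this code step by step.

Initialize: result = 0
Initialize: found = False
Entering loop: for pos in range(7):

After execution: result = 6
6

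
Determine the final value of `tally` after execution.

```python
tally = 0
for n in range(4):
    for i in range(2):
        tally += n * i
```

Let's trace through this code step by step.

Initialize: tally = 0
Entering loop: for n in range(4):

After execution: tally = 6
6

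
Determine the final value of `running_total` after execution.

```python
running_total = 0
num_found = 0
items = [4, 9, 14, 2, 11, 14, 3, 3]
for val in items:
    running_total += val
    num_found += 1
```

Let's trace through this code step by step.

Initialize: running_total = 0
Initialize: num_found = 0
Initialize: items = [4, 9, 14, 2, 11, 14, 3, 3]
Entering loop: for val in items:

After execution: running_total = 60
60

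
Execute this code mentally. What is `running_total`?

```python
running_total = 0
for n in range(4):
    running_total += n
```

Let's trace through this code step by step.

Initialize: running_total = 0
Entering loop: for n in range(4):

After execution: running_total = 6
6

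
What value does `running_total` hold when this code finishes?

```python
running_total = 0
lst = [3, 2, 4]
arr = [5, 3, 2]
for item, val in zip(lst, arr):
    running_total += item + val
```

Let's trace through this code step by step.

Initialize: running_total = 0
Initialize: lst = [3, 2, 4]
Initialize: arr = [5, 3, 2]
Entering loop: for item, val in zip(lst, arr):

After execution: running_total = 19
19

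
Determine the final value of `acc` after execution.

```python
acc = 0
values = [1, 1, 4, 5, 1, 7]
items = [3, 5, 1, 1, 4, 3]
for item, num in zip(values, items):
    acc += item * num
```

Let's trace through this code step by step.

Initialize: acc = 0
Initialize: values = [1, 1, 4, 5, 1, 7]
Initialize: items = [3, 5, 1, 1, 4, 3]
Entering loop: for item, num in zip(values, items):

After execution: acc = 42
42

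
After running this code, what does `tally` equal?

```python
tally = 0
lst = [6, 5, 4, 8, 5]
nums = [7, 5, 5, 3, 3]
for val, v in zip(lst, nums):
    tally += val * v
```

Let's trace through this code step by step.

Initialize: tally = 0
Initialize: lst = [6, 5, 4, 8, 5]
Initialize: nums = [7, 5, 5, 3, 3]
Entering loop: for val, v in zip(lst, nums):

After execution: tally = 126
126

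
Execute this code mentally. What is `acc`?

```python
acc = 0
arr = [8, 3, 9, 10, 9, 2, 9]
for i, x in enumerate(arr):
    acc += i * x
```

Let's trace through this code step by step.

Initialize: acc = 0
Initialize: arr = [8, 3, 9, 10, 9, 2, 9]
Entering loop: for i, x in enumerate(arr):

After execution: acc = 151
151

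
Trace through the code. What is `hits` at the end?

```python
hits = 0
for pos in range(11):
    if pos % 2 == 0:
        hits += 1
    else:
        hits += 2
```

Let's trace through this code step by step.

Initialize: hits = 0
Entering loop: for pos in range(11):

After execution: hits = 16
16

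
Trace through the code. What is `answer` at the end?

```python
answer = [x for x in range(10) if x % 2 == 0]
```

Let's trace through this code step by step.

Initialize: answer = [x for x in range(10) if x % 2 == 0]

After execution: answer = [0, 2, 4, 6, 8]
[0, 2, 4, 6, 8]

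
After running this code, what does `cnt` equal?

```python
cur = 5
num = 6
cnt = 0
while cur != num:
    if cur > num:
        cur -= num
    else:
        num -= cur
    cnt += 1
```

Let's trace through this code step by step.

Initialize: cur = 5
Initialize: num = 6
Initialize: cnt = 0
Entering loop: while cur != num:

After execution: cnt = 5
5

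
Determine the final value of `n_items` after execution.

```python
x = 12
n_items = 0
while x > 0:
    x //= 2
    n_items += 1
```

Let's trace through this code step by step.

Initialize: x = 12
Initialize: n_items = 0
Entering loop: while x > 0:

After execution: n_items = 4
4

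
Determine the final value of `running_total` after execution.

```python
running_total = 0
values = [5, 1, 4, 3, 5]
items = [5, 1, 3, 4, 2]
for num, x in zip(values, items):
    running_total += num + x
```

Let's trace through this code step by step.

Initialize: running_total = 0
Initialize: values = [5, 1, 4, 3, 5]
Initialize: items = [5, 1, 3, 4, 2]
Entering loop: for num, x in zip(values, items):

After execution: running_total = 33
33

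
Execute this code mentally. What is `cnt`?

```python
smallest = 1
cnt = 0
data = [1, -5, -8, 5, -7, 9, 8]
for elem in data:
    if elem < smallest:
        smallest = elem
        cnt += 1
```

Let's trace through this code step by step.

Initialize: smallest = 1
Initialize: cnt = 0
Initialize: data = [1, -5, -8, 5, -7, 9, 8]
Entering loop: for elem in data:

After execution: cnt = 2
2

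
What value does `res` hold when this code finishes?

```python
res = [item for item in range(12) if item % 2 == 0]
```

Let's trace through this code step by step.

Initialize: res = [item for item in range(12) if item % 2 == 0]

After execution: res = [0, 2, 4, 6, 8, 10]
[0, 2, 4, 6, 8, 10]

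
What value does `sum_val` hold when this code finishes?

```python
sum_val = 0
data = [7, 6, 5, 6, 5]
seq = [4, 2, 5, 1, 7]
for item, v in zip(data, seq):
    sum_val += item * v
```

Let's trace through this code step by step.

Initialize: sum_val = 0
Initialize: data = [7, 6, 5, 6, 5]
Initialize: seq = [4, 2, 5, 1, 7]
Entering loop: for item, v in zip(data, seq):

After execution: sum_val = 106
106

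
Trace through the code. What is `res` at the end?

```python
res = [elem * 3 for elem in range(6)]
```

Let's trace through this code step by step.

Initialize: res = [elem * 3 for elem in range(6)]

After execution: res = [0, 3, 6, 9, 12, 15]
[0, 3, 6, 9, 12, 15]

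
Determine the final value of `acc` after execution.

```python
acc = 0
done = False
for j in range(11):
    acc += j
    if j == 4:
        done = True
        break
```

Let's trace through this code step by step.

Initialize: acc = 0
Initialize: done = False
Entering loop: for j in range(11):

After execution: acc = 10
10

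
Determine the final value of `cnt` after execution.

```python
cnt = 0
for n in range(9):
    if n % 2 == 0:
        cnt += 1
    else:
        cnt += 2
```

Let's trace through this code step by step.

Initialize: cnt = 0
Entering loop: for n in range(9):

After execution: cnt = 13
13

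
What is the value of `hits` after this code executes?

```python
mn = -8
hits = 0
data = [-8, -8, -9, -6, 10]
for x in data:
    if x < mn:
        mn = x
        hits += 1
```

Let's trace through this code step by step.

Initialize: mn = -8
Initialize: hits = 0
Initialize: data = [-8, -8, -9, -6, 10]
Entering loop: for x in data:

After execution: hits = 1
1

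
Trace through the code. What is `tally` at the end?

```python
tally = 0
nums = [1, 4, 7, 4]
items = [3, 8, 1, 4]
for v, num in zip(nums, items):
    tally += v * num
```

Let's trace through this code step by step.

Initialize: tally = 0
Initialize: nums = [1, 4, 7, 4]
Initialize: items = [3, 8, 1, 4]
Entering loop: for v, num in zip(nums, items):

After execution: tally = 58
58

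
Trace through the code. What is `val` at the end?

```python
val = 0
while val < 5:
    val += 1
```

Let's trace through this code step by step.

Initialize: val = 0
Entering loop: while val < 5:

After execution: val = 5
5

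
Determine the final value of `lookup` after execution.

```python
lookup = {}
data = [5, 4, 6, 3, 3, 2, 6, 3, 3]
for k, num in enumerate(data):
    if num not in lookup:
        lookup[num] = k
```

Let's trace through this code step by step.

Initialize: lookup = {}
Initialize: data = [5, 4, 6, 3, 3, 2, 6, 3, 3]
Entering loop: for k, num in enumerate(data):

After execution: lookup = {5: 0, 4: 1, 6: 2, 3: 3, 2: 5}
{5: 0, 4: 1, 6: 2, 3: 3, 2: 5}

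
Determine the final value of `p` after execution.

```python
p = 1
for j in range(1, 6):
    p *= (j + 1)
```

Let's trace through this code step by step.

Initialize: p = 1
Entering loop: for j in range(1, 6):

After execution: p = 720
720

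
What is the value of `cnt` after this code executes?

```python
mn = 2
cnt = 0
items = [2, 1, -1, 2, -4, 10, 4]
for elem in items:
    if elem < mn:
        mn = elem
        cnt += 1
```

Let's trace through this code step by step.

Initialize: mn = 2
Initialize: cnt = 0
Initialize: items = [2, 1, -1, 2, -4, 10, 4]
Entering loop: for elem in items:

After execution: cnt = 3
3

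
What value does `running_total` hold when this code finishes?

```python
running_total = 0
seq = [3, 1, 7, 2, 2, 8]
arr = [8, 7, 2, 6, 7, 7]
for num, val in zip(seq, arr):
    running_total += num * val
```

Let's trace through this code step by step.

Initialize: running_total = 0
Initialize: seq = [3, 1, 7, 2, 2, 8]
Initialize: arr = [8, 7, 2, 6, 7, 7]
Entering loop: for num, val in zip(seq, arr):

After execution: running_total = 127
127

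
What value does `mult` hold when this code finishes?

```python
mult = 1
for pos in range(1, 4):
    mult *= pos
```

Let's trace through this code step by step.

Initialize: mult = 1
Entering loop: for pos in range(1, 4):

After execution: mult = 6
6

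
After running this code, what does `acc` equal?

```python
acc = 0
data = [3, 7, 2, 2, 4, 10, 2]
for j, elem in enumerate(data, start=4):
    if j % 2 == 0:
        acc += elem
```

Let's trace through this code step by step.

Initialize: acc = 0
Initialize: data = [3, 7, 2, 2, 4, 10, 2]
Entering loop: for j, elem in enumerate(data, start=4):

After execution: acc = 11
11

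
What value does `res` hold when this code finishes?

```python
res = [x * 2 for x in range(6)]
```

Let's trace through this code step by step.

Initialize: res = [x * 2 for x in range(6)]

After execution: res = [0, 2, 4, 6, 8, 10]
[0, 2, 4, 6, 8, 10]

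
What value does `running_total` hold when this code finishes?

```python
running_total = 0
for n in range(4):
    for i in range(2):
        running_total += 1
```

Let's trace through this code step by step.

Initialize: running_total = 0
Entering loop: for n in range(4):

After execution: running_total = 8
8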